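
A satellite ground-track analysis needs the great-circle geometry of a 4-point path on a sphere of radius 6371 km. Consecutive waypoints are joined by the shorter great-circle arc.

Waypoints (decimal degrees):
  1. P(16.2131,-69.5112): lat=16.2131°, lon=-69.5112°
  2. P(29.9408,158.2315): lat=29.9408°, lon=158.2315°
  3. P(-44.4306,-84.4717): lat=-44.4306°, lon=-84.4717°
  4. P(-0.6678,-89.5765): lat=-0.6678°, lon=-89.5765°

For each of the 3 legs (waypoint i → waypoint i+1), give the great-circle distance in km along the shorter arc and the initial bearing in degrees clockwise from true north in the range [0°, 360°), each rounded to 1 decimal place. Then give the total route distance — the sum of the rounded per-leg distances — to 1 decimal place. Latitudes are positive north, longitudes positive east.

Leg 1: φ1=0.2829720, φ2=0.5225655, Δφ=0.2395936, Δλ=3.9748600 rad; a=sin²(Δφ/2)+cosφ1·cosφ2·sin²(Δλ/2)=0.7100927080; c=2·atan2(√a, √(1-a))=2.004445966; dist=6371·c=12770.325 ≈ 12770.3 km; running total=12770.3 km
Leg 1 bearing: y=sinΔλ·cosφ2=-0.64135553, x=cosφ1·sinφ2-sinφ1·cosφ2·cosΔλ=0.64195584; θ=atan2(y, x)=-44.9732° <0 so +360° → 315.0268° ≈ 315.0°
Leg 2: φ1=0.5225655, φ2=-0.7754603, Δφ=-1.2980258, Δλ=-4.2359699 rad; a=sin²(Δφ/2)+cosφ1·cosφ2·sin²(Δλ/2)=0.8165878955; c=2·atan2(√a, √(1-a))=2.256445733; dist=6371·c=14375.816 ≈ 14375.8 km; running total=27146.1 km
Leg 2 bearing: y=sinΔλ·cosφ2=0.63457889, x=cosφ1·sinφ2-sinφ1·cosφ2·cosΔλ=-0.44316820; θ=atan2(y, x)=124.9291° ≈ 124.9°
Leg 3: φ1=-0.7754603, φ2=-0.0116553, Δφ=0.7638049, Δλ=-0.0890956 rad; a=sin²(Δφ/2)+cosφ1·cosφ2·sin²(Δλ/2)=0.1403113702; c=2·atan2(√a, √(1-a))=0.767890945; dist=6371·c=4892.233 ≈ 4892.2 km; running total=32038.3 km
Leg 3 bearing: y=sinΔλ·cosφ2=-0.08897170, x=cosφ1·sinφ2-sinφ1·cosφ2·cosΔλ=0.68889796; θ=atan2(y, x)=-7.3591° <0 so +360° → 352.6409° ≈ 352.6°

Leg 1: dist=12770.3 km, bearing=315.0°
Leg 2: dist=14375.8 km, bearing=124.9°
Leg 3: dist=4892.2 km, bearing=352.6°
Total: 32038.3 km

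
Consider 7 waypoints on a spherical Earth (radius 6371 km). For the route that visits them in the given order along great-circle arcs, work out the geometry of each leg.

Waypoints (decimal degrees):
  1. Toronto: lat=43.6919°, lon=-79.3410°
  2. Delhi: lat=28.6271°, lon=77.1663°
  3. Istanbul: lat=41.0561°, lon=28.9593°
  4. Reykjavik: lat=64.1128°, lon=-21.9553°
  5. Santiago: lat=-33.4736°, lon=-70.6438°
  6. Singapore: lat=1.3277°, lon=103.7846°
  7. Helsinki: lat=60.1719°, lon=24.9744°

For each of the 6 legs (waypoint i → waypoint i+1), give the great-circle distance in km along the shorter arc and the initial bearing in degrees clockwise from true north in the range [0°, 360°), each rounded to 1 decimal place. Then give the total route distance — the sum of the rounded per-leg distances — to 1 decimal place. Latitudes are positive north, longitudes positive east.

Leg 1: dist=11624.7 km, bearing=21.2°
Leg 2: dist=4548.5 km, bearing=300.8°
Leg 3: dist=4116.1 km, bearing=325.7°
Leg 4: dist=11655.5 km, bearing=220.4°
Leg 5: dist=16393.7 km, bearing=169.6°
Leg 6: dist=9263.0 km, bearing=330.6°
Total: 57601.5 km

Leg 1: φ1=0.7625675, φ2=0.4996372, Δφ=-0.2629304, Δλ=2.7315677 rad; a=sin²(Δφ/2)+cosφ1·cosφ2·sin²(Δλ/2)=0.6255547438; c=2·atan2(√a, √(1-a))=1.824622626; dist=6371·c=11624.671 ≈ 11624.7 km; running total=11624.7 km
Leg 1 bearing: y=sinΔλ·cosφ2=0.34990201, x=cosφ1·sinφ2-sinφ1·cosφ2·cosΔλ=0.90250352; θ=atan2(y, x)=21.1914° ≈ 21.2°
Leg 2: φ1=0.4996372, φ2=0.7165641, Δφ=0.2169270, Δλ=-0.8413709 rad; a=sin²(Δφ/2)+cosφ1·cosφ2·sin²(Δλ/2)=0.1221073303; c=2·atan2(√a, √(1-a))=0.713943714; dist=6371·c=4548.535 ≈ 4548.5 km; running total=16173.2 km
Leg 2 bearing: y=sinΔλ·cosφ2=-0.56220014, x=cosφ1·sinφ2-sinφ1·cosφ2·cosΔλ=0.33573728; θ=atan2(y, x)=-59.1550° <0 so +360° → 300.8450° ≈ 300.8°
Leg 3: φ1=0.7165641, φ2=1.1189795, Δφ=0.4024153, Δλ=-0.8886274 rad; a=sin²(Δφ/2)+cosφ1·cosφ2·sin²(Δλ/2)=0.1007692889; c=2·atan2(√a, √(1-a))=0.646061039; dist=6371·c=4116.055 ≈ 4116.1 km; running total=20289.3 km
Leg 3 bearing: y=sinΔλ·cosφ2=-0.33889265, x=cosφ1·sinφ2-sinφ1·cosφ2·cosΔλ=0.49760540; θ=atan2(y, x)=-34.2567° <0 so +360° → 325.7433° ≈ 325.7°
Leg 4: φ1=1.1189795, φ2=-0.5842245, Δφ=-1.7032040, Δλ=-0.8497746 rad; a=sin²(Δφ/2)+cosφ1·cosφ2·sin²(Δλ/2)=0.6278944527; c=2·atan2(√a, √(1-a))=1.829459995; dist=6371·c=11655.490 ≈ 11655.5 km; running total=31944.8 km
Leg 4 bearing: y=sinΔλ·cosφ2=-0.62654899, x=cosφ1·sinφ2-sinφ1·cosφ2·cosΔλ=-0.73621220; θ=atan2(y, x)=-139.6008° <0 so +360° → 220.3992° ≈ 220.4°
Leg 5: φ1=-0.5842245, φ2=0.0231727, Δφ=0.6073973, Δλ=3.0443499 rad; a=sin²(Δφ/2)+cosφ1·cosφ2·sin²(Δλ/2)=0.9213781144; c=2·atan2(√a, √(1-a))=2.573179502; dist=6371·c=16393.727 ≈ 16393.7 km; running total=48338.5 km
Leg 5 bearing: y=sinΔλ·cosφ2=0.09706351, x=cosφ1·sinφ2-sinφ1·cosφ2·cosΔλ=-0.52947201; θ=atan2(y, x)=169.6118° ≈ 169.6°
Leg 6: φ1=0.0231727, φ2=1.0501978, Δφ=1.0270250, Δλ=-1.3754975 rad; a=sin²(Δφ/2)+cosφ1·cosφ2·sin²(Δλ/2)=0.4416998308; c=2·atan2(√a, √(1-a))=1.453930149; dist=6371·c=9262.989 ≈ 9263.0 km; running total=57601.5 km
Leg 6 bearing: y=sinΔλ·cosφ2=-0.48794378, x=cosφ1·sinφ2-sinφ1·cosφ2·cosΔλ=0.86505215; θ=atan2(y, x)=-29.4257° <0 so +360° → 330.5743° ≈ 330.6°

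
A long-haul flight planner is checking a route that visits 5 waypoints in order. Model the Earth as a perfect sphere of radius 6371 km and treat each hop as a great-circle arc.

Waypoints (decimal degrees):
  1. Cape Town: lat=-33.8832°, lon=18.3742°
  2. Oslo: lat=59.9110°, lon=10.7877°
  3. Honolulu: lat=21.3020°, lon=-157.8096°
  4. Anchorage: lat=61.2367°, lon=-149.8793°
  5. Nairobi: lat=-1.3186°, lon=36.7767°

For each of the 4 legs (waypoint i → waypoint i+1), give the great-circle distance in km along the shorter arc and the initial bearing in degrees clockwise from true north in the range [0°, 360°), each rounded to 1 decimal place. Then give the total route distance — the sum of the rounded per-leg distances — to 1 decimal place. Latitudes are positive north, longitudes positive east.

Leg 1: dist=10452.7 km, bearing=356.2°
Leg 2: dist=10925.2 km, bearing=349.3°
Leg 3: dist=4482.9 km, bearing=5.9°
Leg 4: dist=13328.7 km, bearing=352.3°
Total: 39189.5 km

Leg 1: φ1=-0.5913734, φ2=1.0456442, Δφ=1.6370176, Δλ=-0.1324094 rad; a=sin²(Δφ/2)+cosφ1·cosφ2·sin²(Δλ/2)=0.5349080320; c=2·atan2(√a, √(1-a))=1.640669233; dist=6371·c=10452.704 ≈ 10452.7 km; running total=10452.7 km
Leg 1 bearing: y=sinΔλ·cosφ2=-0.06618894, x=cosφ1·sinφ2-sinφ1·cosφ2·cosΔλ=0.99536161; θ=atan2(y, x)=-3.8044° <0 so +360° → 356.1956° ≈ 356.2°
Leg 2: φ1=1.0456442, φ2=0.3717900, Δφ=-0.6738542, Δλ=-2.9425780 rad; a=sin²(Δφ/2)+cosφ1·cosφ2·sin²(Δλ/2)=0.5717710410; c=2·atan2(√a, √(1-a))=1.714835967; dist=6371·c=10925.220 ≈ 10925.2 km; running total=21377.9 km
Leg 2 bearing: y=sinΔλ·cosφ2=-0.18419614, x=cosφ1·sinφ2-sinφ1·cosφ2·cosΔλ=0.97235151; θ=atan2(y, x)=-10.7266° <0 so +360° → 349.2734° ≈ 349.3°
Leg 3: φ1=0.3717900, φ2=1.0687820, Δφ=0.6969920, Δλ=0.1384098 rad; a=sin²(Δφ/2)+cosφ1·cosφ2·sin²(Δλ/2)=0.1187554410; c=2·atan2(√a, √(1-a))=0.703644722; dist=6371·c=4482.921 ≈ 4482.9 km; running total=25860.8 km
Leg 3 bearing: y=sinΔλ·cosφ2=0.06638930, x=cosφ1·sinφ2-sinφ1·cosφ2·cosΔλ=0.64358590; θ=atan2(y, x)=5.8895° ≈ 5.9°
Leg 4: φ1=1.0687820, φ2=-0.0230139, Δφ=-1.0917959, Δλ=3.2577618 rad; a=sin²(Δφ/2)+cosφ1·cosφ2·sin²(Δλ/2)=0.7489975037; c=2·atan2(√a, √(1-a))=2.092081479; dist=6371·c=13328.651 ≈ 13328.7 km; running total=39189.5 km
Leg 4 bearing: y=sinΔλ·cosφ2=-0.11587731, x=cosφ1·sinφ2-sinφ1·cosφ2·cosΔλ=0.85940295; θ=atan2(y, x)=-7.6791° <0 so +360° → 352.3209° ≈ 352.3°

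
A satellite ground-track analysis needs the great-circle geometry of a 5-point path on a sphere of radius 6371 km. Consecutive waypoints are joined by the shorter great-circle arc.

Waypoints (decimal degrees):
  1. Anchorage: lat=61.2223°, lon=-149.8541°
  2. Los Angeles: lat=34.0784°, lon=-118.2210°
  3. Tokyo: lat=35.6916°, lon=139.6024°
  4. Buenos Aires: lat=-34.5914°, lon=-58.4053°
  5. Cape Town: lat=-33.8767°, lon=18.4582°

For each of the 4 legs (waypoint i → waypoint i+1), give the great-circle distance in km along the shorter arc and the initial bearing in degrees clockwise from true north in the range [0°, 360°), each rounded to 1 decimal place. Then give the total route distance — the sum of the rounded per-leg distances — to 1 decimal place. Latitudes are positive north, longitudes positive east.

Leg 1: φ1=1.0685307, φ2=0.5947803, Δφ=-0.4737504, Δλ=0.5521017 rad; a=sin²(Δφ/2)+cosφ1·cosφ2·sin²(Δλ/2)=0.0846898559; c=2·atan2(√a, √(1-a))=0.590575621; dist=6371·c=3762.557 ≈ 3762.6 km; running total=3762.6 km
Leg 1 bearing: y=sinΔλ·cosφ2=0.43441014, x=cosφ1·sinφ2-sinφ1·cosφ2·cosΔλ=-0.34836442; θ=atan2(y, x)=128.7270° ≈ 128.7°
Leg 2: φ1=0.5947803, φ2=0.6229359, Δφ=0.0281557, Δλ=4.4998672 rad; a=sin²(Δφ/2)+cosφ1·cosφ2·sin²(Δλ/2)=0.4074909379; c=2·atan2(√a, √(1-a))=1.384706022; dist=6371·c=8821.962 ≈ 8822.0 km; running total=12584.6 km
Leg 2 bearing: y=sinΔλ·cosφ2=-0.79389699, x=cosφ1·sinφ2-sinφ1·cosφ2·cosΔλ=0.57922005; θ=atan2(y, x)=-53.8858° <0 so +360° → 306.1142° ≈ 306.1°
Leg 3: φ1=0.6229359, φ2=-0.6037338, Δφ=-1.2266698, Δλ=-3.4558863 rad; a=sin²(Δφ/2)+cosφ1·cosφ2·sin²(Δλ/2)=0.9835322496; c=2·atan2(√a, √(1-a))=2.884229498; dist=6371·c=18375.426 ≈ 18375.4 km; running total=30960.0 km
Leg 3 bearing: y=sinΔλ·cosφ2=0.25449468, x=cosφ1·sinφ2-sinφ1·cosφ2·cosΔλ=-0.00432587; θ=atan2(y, x)=90.9738° ≈ 91.0°
Leg 4: φ1=-0.6037338, φ2=-0.5912600, Δφ=0.0124739, Δλ=1.3415211 rad; a=sin²(Δφ/2)+cosφ1·cosφ2·sin²(Δλ/2)=0.2641074637; c=2·atan2(√a, √(1-a))=1.079482093; dist=6371·c=6877.380 ≈ 6877.4 km; running total=37837.4 km
Leg 4 bearing: y=sinΔλ·cosφ2=0.80851282, x=cosφ1·sinφ2-sinφ1·cosφ2·cosΔλ=-0.35174687; θ=atan2(y, x)=113.5116° ≈ 113.5°

Leg 1: dist=3762.6 km, bearing=128.7°
Leg 2: dist=8822.0 km, bearing=306.1°
Leg 3: dist=18375.4 km, bearing=91.0°
Leg 4: dist=6877.4 km, bearing=113.5°
Total: 37837.4 km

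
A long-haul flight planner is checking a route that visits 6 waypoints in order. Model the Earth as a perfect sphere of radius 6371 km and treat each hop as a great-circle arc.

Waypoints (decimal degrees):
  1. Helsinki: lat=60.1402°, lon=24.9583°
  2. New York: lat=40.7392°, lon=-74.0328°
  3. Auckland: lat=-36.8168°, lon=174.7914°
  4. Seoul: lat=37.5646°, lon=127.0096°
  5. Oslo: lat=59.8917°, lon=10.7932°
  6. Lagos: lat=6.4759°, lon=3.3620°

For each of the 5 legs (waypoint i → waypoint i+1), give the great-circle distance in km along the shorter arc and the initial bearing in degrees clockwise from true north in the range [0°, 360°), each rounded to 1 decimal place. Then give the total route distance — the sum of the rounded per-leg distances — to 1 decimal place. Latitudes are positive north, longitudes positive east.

Leg 1: φ1=1.0496445, φ2=0.7110332, Δφ=-0.3386113, Δλ=-1.7277206 rad; a=sin²(Δφ/2)+cosφ1·cosφ2·sin²(Δλ/2)=0.2464877044; c=2·atan2(√a, √(1-a))=1.039067080; dist=6371·c=6619.896 ≈ 6619.9 km; running total=6619.9 km
Leg 1 bearing: y=sinΔλ·cosφ2=-0.74837802, x=cosφ1·sinφ2-sinφ1·cosφ2·cosΔλ=0.42761712; θ=atan2(y, x)=-60.2567° <0 so +360° → 299.7433° ≈ 299.7°
Leg 2: φ1=0.7110332, φ2=-0.6425744, Δφ=-1.3536076, Δλ=4.3428015 rad; a=sin²(Δφ/2)+cosφ1·cosφ2·sin²(Δλ/2)=0.8050992106; c=2·atan2(√a, √(1-a))=2.227107347; dist=6371·c=14188.901 ≈ 14188.9 km; running total=20808.8 km
Leg 2 bearing: y=sinΔλ·cosφ2=-0.74649934, x=cosφ1·sinφ2-sinφ1·cosφ2·cosΔλ=-0.26532363; θ=atan2(y, x)=-109.5664° <0 so +360° → 250.4336° ≈ 250.4°
Leg 3: φ1=-0.6425744, φ2=0.6556260, Δφ=1.2982003, Δλ=-0.8339497 rad; a=sin²(Δφ/2)+cosφ1·cosφ2·sin²(Δλ/2)=0.4694678410; c=2·atan2(√a, √(1-a))=1.509693995; dist=6371·c=9618.260 ≈ 9618.3 km; running total=30427.1 km
Leg 3 bearing: y=sinΔλ·cosφ2=-0.58704180, x=cosφ1·sinφ2-sinφ1·cosφ2·cosΔλ=0.80725032; θ=atan2(y, x)=-36.0251° <0 so +360° → 323.9749° ≈ 324.0°
Leg 4: φ1=0.6556260, φ2=1.0453074, Δφ=0.3896814, Δλ=-2.0283588 rad; a=sin²(Δφ/2)+cosφ1·cosφ2·sin²(Δλ/2)=0.3241290347; c=2·atan2(√a, √(1-a))=1.211365028; dist=6371·c=7717.607 ≈ 7717.6 km; running total=38144.7 km
Leg 4 bearing: y=sinΔλ·cosφ2=-0.45003374, x=cosφ1·sinφ2-sinφ1·cosφ2·cosΔλ=0.82082108; θ=atan2(y, x)=-28.7348° <0 so +360° → 331.2652° ≈ 331.3°
Leg 5: φ1=1.0453074, φ2=0.1130258, Δφ=-0.9322816, Δλ=-0.1296989 rad; a=sin²(Δφ/2)+cosφ1·cosφ2·sin²(Δλ/2)=0.2040914760; c=2·atan2(√a, √(1-a))=0.937485147; dist=6371·c=5972.718 ≈ 5972.7 km; running total=44117.4 km
Leg 5 bearing: y=sinΔλ·cosφ2=-0.12851034, x=cosφ1·sinφ2-sinφ1·cosφ2·cosΔλ=-0.79576232; θ=atan2(y, x)=-170.8263° <0 so +360° → 189.1737° ≈ 189.2°

Leg 1: dist=6619.9 km, bearing=299.7°
Leg 2: dist=14188.9 km, bearing=250.4°
Leg 3: dist=9618.3 km, bearing=324.0°
Leg 4: dist=7717.6 km, bearing=331.3°
Leg 5: dist=5972.7 km, bearing=189.2°
Total: 44117.4 km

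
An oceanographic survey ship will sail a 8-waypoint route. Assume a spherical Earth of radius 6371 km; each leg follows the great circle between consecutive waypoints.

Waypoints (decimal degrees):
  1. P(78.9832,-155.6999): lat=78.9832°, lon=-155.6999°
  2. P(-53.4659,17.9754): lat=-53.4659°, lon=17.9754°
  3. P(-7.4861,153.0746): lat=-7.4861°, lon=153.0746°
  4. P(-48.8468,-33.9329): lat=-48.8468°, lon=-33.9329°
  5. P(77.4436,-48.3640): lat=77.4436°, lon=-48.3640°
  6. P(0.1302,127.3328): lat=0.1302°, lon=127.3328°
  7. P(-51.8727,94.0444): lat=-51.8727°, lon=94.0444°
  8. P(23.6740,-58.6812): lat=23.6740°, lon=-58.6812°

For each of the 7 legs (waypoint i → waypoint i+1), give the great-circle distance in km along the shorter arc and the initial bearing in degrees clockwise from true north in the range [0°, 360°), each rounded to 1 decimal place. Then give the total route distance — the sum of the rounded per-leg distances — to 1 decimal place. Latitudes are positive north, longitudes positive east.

Leg 1: dist=17167.5 km, bearing=8.7°
Leg 2: dist=12038.4 km, bearing=132.5°
Leg 3: dist=13713.9 km, bearing=174.5°
Leg 4: dist=14078.6 km, bearing=356.1°
Leg 5: dist=11385.3 km, bearing=4.4°
Leg 6: dist=6565.9 km, bearing=203.3°
Leg 7: dist=16115.5 km, bearing=226.9°
Total: 91065.1 km

Leg 1: φ1=1.3785169, φ2=-0.9331560, Δφ=-2.3116729, Δλ=3.0312058 rad; a=sin²(Δφ/2)+cosφ1·cosφ2·sin²(Δλ/2)=0.9508814296; c=2·atan2(√a, √(1-a))=2.694627158; dist=6371·c=17167.470 ≈ 17167.5 km; running total=17167.5 km
Leg 1 bearing: y=sinΔλ·cosφ2=0.06558003, x=cosφ1·sinφ2-sinφ1·cosφ2·cosΔλ=0.42722711; θ=atan2(y, x)=8.7269° ≈ 8.7°
Leg 2: φ1=-0.9331560, φ2=-0.1306571, Δφ=0.8024989, Δλ=2.3579259 rad; a=sin²(Δφ/2)+cosφ1·cosφ2·sin²(Δλ/2)=0.6566953173; c=2·atan2(√a, √(1-a))=1.889557767; dist=6371·c=12038.373 ≈ 12038.4 km; running total=29205.9 km
Leg 2 bearing: y=sinΔλ·cosφ2=0.69986488, x=cosφ1·sinφ2-sinφ1·cosφ2·cosΔλ=-0.64185315; θ=atan2(y, x)=132.5242° ≈ 132.5°
Leg 3: φ1=-0.1306571, φ2=-0.8525375, Δφ=-0.7218804, Δλ=-3.2638966 rad; a=sin²(Δφ/2)+cosφ1·cosφ2·sin²(Δλ/2)=0.7747464117; c=2·atan2(√a, √(1-a))=2.152553409; dist=6371·c=13713.918 ≈ 13713.9 km; running total=42919.8 km
Leg 3 bearing: y=sinΔλ·cosφ2=0.08028463, x=cosφ1·sinφ2-sinφ1·cosφ2·cosΔλ=-0.83163214; θ=atan2(y, x)=174.4858° ≈ 174.5°
Leg 4: φ1=-0.8525375, φ2=1.3516458, Δφ=2.2041833, Δλ=-0.2518702 rad; a=sin²(Δφ/2)+cosφ1·cosφ2·sin²(Δλ/2)=0.7981960716; c=2·atan2(√a, √(1-a))=2.209795201; dist=6371·c=14078.605 ≈ 14078.6 km; running total=56998.4 km
Leg 4 bearing: y=sinΔλ·cosφ2=-0.05417961, x=cosφ1·sinφ2-sinφ1·cosφ2·cosΔλ=0.80086265; θ=atan2(y, x)=-3.8703° <0 so +360° → 356.1297° ≈ 356.1°
Leg 5: φ1=1.3516458, φ2=0.0022724, Δφ=-1.3493734, Δλ=3.0664876 rad; a=sin²(Δφ/2)+cosφ1·cosφ2·sin²(Δλ/2)=0.6072845256; c=2·atan2(√a, √(1-a))=1.787046910; dist=6371·c=11385.276 ≈ 11385.3 km; running total=68383.7 km
Leg 5 bearing: y=sinΔλ·cosφ2=0.07503423, x=cosφ1·sinφ2-sinφ1·cosφ2·cosΔλ=0.97382236; θ=atan2(y, x)=4.4060° ≈ 4.4°
Leg 6: φ1=0.0022724, φ2=-0.9053494, Δφ=-0.9076218, Δλ=-0.5809922 rad; a=sin²(Δφ/2)+cosφ1·cosφ2·sin²(Δλ/2)=0.2428419166; c=2·atan2(√a, √(1-a))=1.030586248; dist=6371·c=6565.865 ≈ 6565.9 km; running total=74949.6 km
Leg 6 bearing: y=sinΔλ·cosφ2=-0.33886811, x=cosφ1·sinφ2-sinφ1·cosφ2·cosΔλ=-0.78781171; θ=atan2(y, x)=-156.7256° <0 so +360° → 203.2744° ≈ 203.3°
Leg 7: φ1=-0.9053494, φ2=0.4131892, Δφ=1.3185387, Δλ=-2.6655646 rad; a=sin²(Δφ/2)+cosφ1·cosφ2·sin²(Δλ/2)=0.9092241681; c=2·atan2(√a, √(1-a))=2.529501610; dist=6371·c=16115.455 ≈ 16115.5 km; running total=91065.1 km
Leg 7 bearing: y=sinΔλ·cosφ2=-0.41968819, x=cosφ1·sinφ2-sinφ1·cosφ2·cosΔλ=-0.39243362; θ=atan2(y, x)=-133.0779° <0 so +360° → 226.9221° ≈ 226.9°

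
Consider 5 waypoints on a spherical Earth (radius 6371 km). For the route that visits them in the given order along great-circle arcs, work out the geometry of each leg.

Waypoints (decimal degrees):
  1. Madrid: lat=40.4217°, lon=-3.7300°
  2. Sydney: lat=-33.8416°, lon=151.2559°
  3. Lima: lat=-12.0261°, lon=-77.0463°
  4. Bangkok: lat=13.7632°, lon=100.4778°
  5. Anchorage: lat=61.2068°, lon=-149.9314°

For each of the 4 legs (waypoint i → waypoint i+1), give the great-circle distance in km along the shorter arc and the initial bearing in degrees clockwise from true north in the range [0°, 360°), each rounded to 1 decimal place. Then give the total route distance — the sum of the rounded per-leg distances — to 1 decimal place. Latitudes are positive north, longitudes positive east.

Leg 1: dist=17689.3 km, bearing=79.7°
Leg 2: dist=12799.6 km, bearing=126.2°
Leg 3: dist=19684.4 km, bearing=54.0°
Leg 4: dist=9678.4 km, bearing=27.0°
Total: 59851.7 km

Leg 1: φ1=0.7054918, φ2=-0.5906473, Δφ=-1.2961391, Δλ=2.7050142 rad; a=sin²(Δφ/2)+cosφ1·cosφ2·sin²(Δλ/2)=0.9670519352; c=2·atan2(√a, √(1-a))=2.776536933; dist=6371·c=17689.317 ≈ 17689.3 km; running total=17689.3 km
Leg 1 bearing: y=sinΔλ·cosφ2=0.35120366, x=cosφ1·sinφ2-sinφ1·cosφ2·cosΔλ=0.06407767; θ=atan2(y, x)=79.6600° ≈ 79.7°
Leg 2: φ1=-0.5906473, φ2=-0.2098950, Δφ=0.3807523, Δλ=-3.9846251 rad; a=sin²(Δφ/2)+cosφ1·cosφ2·sin²(Δλ/2)=0.7121718176; c=2·atan2(√a, √(1-a))=2.009033226; dist=6371·c=12799.551 ≈ 12799.6 km; running total=30488.9 km
Leg 2 bearing: y=sinΔλ·cosφ2=0.73027654, x=cosφ1·sinφ2-sinφ1·cosφ2·cosΔλ=-0.53537712; θ=atan2(y, x)=126.2457° ≈ 126.2°
Leg 3: φ1=-0.2098950, φ2=0.2402132, Δφ=0.4501082, Δλ=3.0983800 rad; a=sin²(Δφ/2)+cosφ1·cosφ2·sin²(Δλ/2)=0.9993268128; c=2·atan2(√a, √(1-a))=3.089695125; dist=6371·c=19684.448 ≈ 19684.4 km; running total=50173.3 km
Leg 3 bearing: y=sinΔλ·cosφ2=0.04195879, x=cosφ1·sinφ2-sinφ1·cosφ2·cosΔλ=0.03050239; θ=atan2(y, x)=53.9843° ≈ 54.0°
Leg 4: φ1=0.2402132, φ2=1.0682602, Δφ=0.8280470, Δλ=-4.3704650 rad; a=sin²(Δφ/2)+cosφ1·cosφ2·sin²(Δλ/2)=0.4741824104; c=2·atan2(√a, √(1-a))=1.519138175; dist=6371·c=9678.429 ≈ 9678.4 km; running total=59851.7 km
Leg 4 bearing: y=sinΔλ·cosφ2=0.45376760, x=cosφ1·sinφ2-sinφ1·cosφ2·cosΔλ=0.88962283; θ=atan2(y, x)=27.0246° ≈ 27.0°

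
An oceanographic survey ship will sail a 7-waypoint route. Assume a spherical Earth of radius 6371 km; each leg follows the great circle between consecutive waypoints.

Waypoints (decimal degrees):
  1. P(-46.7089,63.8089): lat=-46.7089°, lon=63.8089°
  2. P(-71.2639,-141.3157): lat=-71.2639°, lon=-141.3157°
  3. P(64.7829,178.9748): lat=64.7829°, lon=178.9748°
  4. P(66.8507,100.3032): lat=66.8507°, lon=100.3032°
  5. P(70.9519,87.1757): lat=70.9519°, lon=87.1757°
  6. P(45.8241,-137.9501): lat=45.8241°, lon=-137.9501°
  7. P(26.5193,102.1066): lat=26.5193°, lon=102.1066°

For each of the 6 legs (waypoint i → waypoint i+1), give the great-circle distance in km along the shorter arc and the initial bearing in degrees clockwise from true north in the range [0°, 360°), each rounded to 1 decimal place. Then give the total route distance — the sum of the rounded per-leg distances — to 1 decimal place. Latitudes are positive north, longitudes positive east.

Leg 1: dist=6745.8 km, bearing=171.0°
Leg 2: dist=15424.8 km, bearing=335.6°
Leg 3: dist=3352.0 km, bearing=309.9°
Leg 4: dist=693.2 km, bearing=317.0°
Leg 5: dist=6542.4 km, bearing=35.2°
Leg 6: dist=9950.2 km, bearing=309.2°
Total: 42708.4 km

Leg 1: φ1=-0.8152241, φ2=-1.2437897, Δφ=-0.4285656, Δλ=-3.5800996 rad; a=sin²(Δφ/2)+cosφ1·cosφ2·sin²(Δλ/2)=0.2550542768; c=2·atan2(√a, √(1-a))=1.058831097; dist=6371·c=6745.813 ≈ 6745.8 km; running total=6745.8 km
Leg 1 bearing: y=sinΔλ·cosφ2=0.13638186, x=cosφ1·sinφ2-sinφ1·cosφ2·cosΔλ=-0.86104957; θ=atan2(y, x)=170.9997° ≈ 171.0°
Leg 2: φ1=-1.2437897, φ2=1.1306749, Δφ=2.3744646, Δλ=5.5901238 rad; a=sin²(Δφ/2)+cosφ1·cosφ2·sin²(Δλ/2)=0.8757397036; c=2·atan2(√a, √(1-a))=2.421097905; dist=6371·c=15424.815 ≈ 15424.8 km; running total=22170.6 km
Leg 2 bearing: y=sinΔλ·cosφ2=-0.27220094, x=cosφ1·sinφ2-sinφ1·cosφ2·cosΔλ=0.60098698; θ=atan2(y, x)=-24.3669° <0 so +360° → 335.6331° ≈ 335.6°
Leg 3: φ1=1.1306749, φ2=1.1667648, Δφ=0.0360899, Δλ=-1.3730784 rad; a=sin²(Δφ/2)+cosφ1·cosφ2·sin²(Δλ/2)=0.0676212155; c=2·atan2(√a, √(1-a))=0.526128904; dist=6371·c=3351.967 ≈ 3352.0 km; running total=25522.6 km
Leg 3 bearing: y=sinΔλ·cosφ2=-0.38546927, x=cosφ1·sinφ2-sinφ1·cosφ2·cosΔλ=0.32188164; θ=atan2(y, x)=-50.1368° <0 so +360° → 309.8632° ≈ 309.9°
Leg 4: φ1=1.1667648, φ2=1.2383443, Δφ=0.0715794, Δλ=-0.2291181 rad; a=sin²(Δφ/2)+cosφ1·cosφ2·sin²(Δλ/2)=0.0029568123; c=2·atan2(√a, √(1-a))=0.108806822; dist=6371·c=693.208 ≈ 693.2 km; running total=26215.8 km
Leg 4 bearing: y=sinΔλ·cosφ2=-0.07412289, x=cosφ1·sinφ2-sinφ1·cosφ2·cosΔλ=0.07936042; θ=atan2(y, x)=-43.0456° <0 so +360° → 316.9544° ≈ 317.0°
Leg 5: φ1=1.2383443, φ2=0.7997814, Δφ=-0.4385628, Δλ=-3.9291864 rad; a=sin²(Δφ/2)+cosφ1·cosφ2·sin²(Δλ/2)=0.2412651538; c=2·atan2(√a, √(1-a))=1.026905027; dist=6371·c=6542.412 ≈ 6542.4 km; running total=32758.2 km
Leg 5 bearing: y=sinΔλ·cosφ2=0.49383762, x=cosφ1·sinφ2-sinφ1·cosφ2·cosΔλ=0.69882009; θ=atan2(y, x)=35.2478° ≈ 35.2°
Leg 6: φ1=0.7997814, φ2=0.4628491, Δφ=-0.3369323, Δλ=4.1897798 rad; a=sin²(Δφ/2)+cosφ1·cosφ2·sin²(Δλ/2)=0.4955028316; c=2·atan2(√a, √(1-a))=1.561801869; dist=6371·c=9950.240 ≈ 9950.2 km; running total=42708.4 km
Leg 6 bearing: y=sinΔλ·cosφ2=-0.77534804, x=cosφ1·sinφ2-sinφ1·cosφ2·cosΔλ=0.63147012; θ=atan2(y, x)=-50.8394° <0 so +360° → 309.1606° ≈ 309.2°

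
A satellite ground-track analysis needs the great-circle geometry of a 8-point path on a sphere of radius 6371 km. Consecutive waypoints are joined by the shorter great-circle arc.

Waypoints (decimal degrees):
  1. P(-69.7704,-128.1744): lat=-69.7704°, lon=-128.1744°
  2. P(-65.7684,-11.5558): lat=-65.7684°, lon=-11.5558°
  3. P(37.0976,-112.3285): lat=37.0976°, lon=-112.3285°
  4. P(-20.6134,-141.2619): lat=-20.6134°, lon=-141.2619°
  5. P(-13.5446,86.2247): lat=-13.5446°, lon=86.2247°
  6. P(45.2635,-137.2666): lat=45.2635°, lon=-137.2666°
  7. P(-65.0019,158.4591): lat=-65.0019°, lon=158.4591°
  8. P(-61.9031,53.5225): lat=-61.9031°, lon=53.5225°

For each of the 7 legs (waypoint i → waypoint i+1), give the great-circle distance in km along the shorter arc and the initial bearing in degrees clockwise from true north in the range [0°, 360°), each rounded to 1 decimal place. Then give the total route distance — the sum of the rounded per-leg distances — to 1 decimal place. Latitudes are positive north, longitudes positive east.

Leg 1: dist=4183.4 km, bearing=143.1°
Leg 2: dist=14197.1 km, bearing=278.1°
Leg 3: dist=7097.8 km, bearing=210.3°
Leg 4: dist=13584.8 km, bearing=237.8°
Leg 5: dist=14623.6 km, bearing=40.3°
Leg 6: dist=13452.1 km, bearing=206.4°
Leg 7: dist=4621.7 km, bearing=223.3°
Total: 71760.5 km

Leg 1: φ1=-1.2177232, φ2=-1.1478751, Δφ=0.0698481, Δλ=2.0353785 rad; a=sin²(Δφ/2)+cosφ1·cosφ2·sin²(Δλ/2)=0.1039715723; c=2·atan2(√a, √(1-a))=0.656625233; dist=6371·c=4183.359 ≈ 4183.4 km; running total=4183.4 km
Leg 1 bearing: y=sinΔλ·cosφ2=0.36692449, x=cosφ1·sinφ2-sinφ1·cosφ2·cosΔλ=-0.48786510; θ=atan2(y, x)=143.0531° ≈ 143.1°
Leg 2: φ1=-1.1478751, φ2=0.6474753, Δφ=1.7953504, Δλ=-1.7588154 rad; a=sin²(Δφ/2)+cosφ1·cosφ2·sin²(Δλ/2)=0.8056095300; c=2·atan2(√a, √(1-a))=2.228396268; dist=6371·c=14197.113 ≈ 14197.1 km; running total=18380.5 km
Leg 2 bearing: y=sinΔλ·cosφ2=-0.78355247, x=cosφ1·sinφ2-sinφ1·cosφ2·cosΔλ=0.11161000; θ=atan2(y, x)=-81.8933° <0 so +360° → 278.1067° ≈ 278.1°
Leg 3: φ1=0.6474753, φ2=-0.3597717, Δφ=-1.0072470, Δλ=-0.5049831 rad; a=sin²(Δφ/2)+cosφ1·cosφ2·sin²(Δλ/2)=0.2794957925; c=2·atan2(√a, √(1-a))=1.114074385; dist=6371·c=7097.768 ≈ 7097.8 km; running total=25478.3 km
Leg 3 bearing: y=sinΔλ·cosφ2=-0.45281890, x=cosφ1·sinφ2-sinφ1·cosφ2·cosΔλ=-0.77489782; θ=atan2(y, x)=-149.6997° <0 so +360° → 210.3003° ≈ 210.3°
Leg 4: φ1=-0.3597717, φ2=-0.2363979, Δφ=0.1233738, Δλ=3.9703902 rad; a=sin²(Δφ/2)+cosφ1·cosφ2·sin²(Δλ/2)=0.7662269788; c=2·atan2(√a, √(1-a))=2.132293344; dist=6371·c=13584.841 ≈ 13584.8 km; running total=39063.1 km
Leg 4 bearing: y=sinΔλ·cosφ2=-0.71661848, x=cosφ1·sinφ2-sinφ1·cosφ2·cosΔλ=-0.45050054; θ=atan2(y, x)=-122.1554° <0 so +360° → 237.8446° ≈ 237.8°
Leg 5: φ1=-0.2363979, φ2=0.7899971, Δφ=1.0263950, Δλ=-3.9006590 rad; a=sin²(Δφ/2)+cosφ1·cosφ2·sin²(Δλ/2)=0.8313953206; c=2·atan2(√a, √(1-a))=2.295335764; dist=6371·c=14623.584 ≈ 14623.6 km; running total=53686.7 km
Leg 5 bearing: y=sinΔλ·cosφ2=0.48441903, x=cosφ1·sinφ2-sinφ1·cosφ2·cosΔλ=0.57100505; θ=atan2(y, x)=40.3100° ≈ 40.3°
Leg 6: φ1=0.7899971, φ2=-1.1344972, Δφ=-1.9244943, Δλ=5.1613871 rad; a=sin²(Δφ/2)+cosφ1·cosφ2·sin²(Δλ/2)=0.7573500448; c=2·atan2(√a, √(1-a))=2.111454137; dist=6371·c=13452.074 ≈ 13452.1 km; running total=67138.8 km
Leg 6 bearing: y=sinΔλ·cosφ2=-0.38070228, x=cosφ1·sinφ2-sinφ1·cosφ2·cosΔλ=-0.76821194; θ=atan2(y, x)=-153.6384° <0 so +360° → 206.3616° ≈ 206.4°
Leg 7: φ1=-1.1344972, φ2=-1.0804129, Δφ=0.0540843, Δλ=-1.8314892 rad; a=sin²(Δφ/2)+cosφ1·cosφ2·sin²(Δλ/2)=0.1258922571; c=2·atan2(√a, √(1-a))=0.725428069; dist=6371·c=4621.702 ≈ 4621.7 km; running total=71760.5 km
Leg 7 bearing: y=sinΔλ·cosφ2=-0.45505104, x=cosφ1·sinφ2-sinφ1·cosφ2·cosΔλ=-0.48280652; θ=atan2(y, x)=-136.6951° <0 so +360° → 223.3049° ≈ 223.3°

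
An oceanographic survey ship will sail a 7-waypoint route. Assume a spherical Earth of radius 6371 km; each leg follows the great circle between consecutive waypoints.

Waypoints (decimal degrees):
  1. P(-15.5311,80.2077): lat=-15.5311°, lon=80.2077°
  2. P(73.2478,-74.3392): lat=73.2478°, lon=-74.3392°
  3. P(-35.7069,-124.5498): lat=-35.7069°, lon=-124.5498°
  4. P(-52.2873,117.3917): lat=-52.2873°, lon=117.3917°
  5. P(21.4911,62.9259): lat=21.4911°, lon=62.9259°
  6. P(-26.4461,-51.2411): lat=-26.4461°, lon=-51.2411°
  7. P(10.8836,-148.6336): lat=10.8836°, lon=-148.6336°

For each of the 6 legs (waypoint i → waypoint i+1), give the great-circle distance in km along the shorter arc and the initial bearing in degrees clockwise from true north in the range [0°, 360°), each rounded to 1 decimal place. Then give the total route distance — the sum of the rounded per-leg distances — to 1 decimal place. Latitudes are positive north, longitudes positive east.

Leg 1: φ1=-0.2710688, φ2=1.2784153, Δφ=1.5494841, Δλ=-2.6973523 rad; a=sin²(Δφ/2)+cosφ1·cosφ2·sin²(Δλ/2)=0.7535754326; c=2·atan2(√a, √(1-a))=2.102672081; dist=6371·c=13396.124 ≈ 13396.1 km; running total=13396.1 km
Leg 1 bearing: y=sinΔλ·cosφ2=-0.12387453, x=cosφ1·sinφ2-sinφ1·cosφ2·cosΔλ=0.85290861; θ=atan2(y, x)=-8.2637° <0 so +360° → 351.7363° ≈ 351.7°
Leg 2: φ1=1.2784153, φ2=-0.6232030, Δφ=-1.9016183, Δλ=-0.8763403 rad; a=sin²(Δφ/2)+cosφ1·cosφ2·sin²(Δλ/2)=0.7045428717; c=2·atan2(√a, √(1-a))=1.992248234; dist=6371·c=12692.614 ≈ 12692.6 km; running total=26088.7 km
Leg 2 bearing: y=sinΔλ·cosφ2=-0.62395255, x=cosφ1·sinφ2-sinφ1·cosφ2·cosΔλ=-0.66583186; θ=atan2(y, x)=-136.8597° <0 so +360° → 223.1403° ≈ 223.1°
Leg 3: φ1=-0.6232030, φ2=-0.9125855, Δφ=-0.2893826, Δλ=4.2226758 rad; a=sin²(Δφ/2)+cosφ1·cosφ2·sin²(Δλ/2)=0.3859646537; c=2·atan2(√a, √(1-a))=1.340700637; dist=6371·c=8541.604 ≈ 8541.6 km; running total=34630.3 km
Leg 3 bearing: y=sinΔλ·cosφ2=-0.53980767, x=cosφ1·sinφ2-sinφ1·cosφ2·cosΔλ=-0.81030330; θ=atan2(y, x)=-146.3292° <0 so +360° → 213.6708° ≈ 213.7°
Leg 4: φ1=-0.9125855, φ2=0.3750905, Δφ=1.2876760, Δλ=-0.9506075 rad; a=sin²(Δφ/2)+cosφ1·cosφ2·sin²(Δλ/2)=0.4795115603; c=2·atan2(√a, √(1-a))=1.529807971; dist=6371·c=9746.407 ≈ 9746.4 km; running total=44376.7 km
Leg 4 bearing: y=sinΔλ·cosφ2=-0.75719106, x=cosφ1·sinφ2-sinφ1·cosφ2·cosΔλ=0.65190689; θ=atan2(y, x)=-49.2731° <0 so +360° → 310.7269° ≈ 310.7°
Leg 5: φ1=0.3750905, φ2=-0.4615715, Δφ=-0.8366620, Δλ=-1.9925900 rad; a=sin²(Δφ/2)+cosφ1·cosφ2·sin²(Δλ/2)=0.7521148813; c=2·atan2(√a, √(1-a))=2.099286137; dist=6371·c=13374.552 ≈ 13374.6 km; running total=57751.3 km
Leg 5 bearing: y=sinΔλ·cosφ2=-0.81688139, x=cosφ1·sinφ2-sinφ1·cosφ2·cosΔλ=-0.28010201; θ=atan2(y, x)=-108.9264° <0 so +360° → 251.0736° ≈ 251.1°
Leg 6: φ1=-0.4615715, φ2=0.1899547, Δφ=0.6515262, Δλ=-1.6998198 rad; a=sin²(Δφ/2)+cosφ1·cosφ2·sin²(Δλ/2)=0.5986093986; c=2·atan2(√a, √(1-a))=1.769316512; dist=6371·c=11272.316 ≈ 11272.3 km; running total=69023.6 km
Leg 6 bearing: y=sinΔλ·cosφ2=-0.97385032, x=cosφ1·sinφ2-sinφ1·cosφ2·cosΔλ=0.11278430; θ=atan2(y, x)=-83.3938° <0 so +360° → 276.6062° ≈ 276.6°

Leg 1: dist=13396.1 km, bearing=351.7°
Leg 2: dist=12692.6 km, bearing=223.1°
Leg 3: dist=8541.6 km, bearing=213.7°
Leg 4: dist=9746.4 km, bearing=310.7°
Leg 5: dist=13374.6 km, bearing=251.1°
Leg 6: dist=11272.3 km, bearing=276.6°
Total: 69023.6 km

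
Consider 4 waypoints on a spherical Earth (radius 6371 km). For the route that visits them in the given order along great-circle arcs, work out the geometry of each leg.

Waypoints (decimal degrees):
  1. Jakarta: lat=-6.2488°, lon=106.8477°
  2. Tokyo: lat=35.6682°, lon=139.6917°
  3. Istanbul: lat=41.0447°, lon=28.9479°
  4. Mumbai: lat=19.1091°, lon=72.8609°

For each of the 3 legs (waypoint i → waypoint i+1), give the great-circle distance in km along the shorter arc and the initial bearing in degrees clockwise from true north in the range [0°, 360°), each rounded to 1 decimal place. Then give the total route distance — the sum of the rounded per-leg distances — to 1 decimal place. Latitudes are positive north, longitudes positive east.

Leg 1: φ1=-0.1090621, φ2=0.6225275, Δφ=0.7315897, Δλ=0.5732359 rad; a=sin²(Δφ/2)+cosφ1·cosφ2·sin²(Δλ/2)=0.1924890432; c=2·atan2(√a, √(1-a))=0.908382569; dist=6371·c=5787.305 ≈ 5787.3 km; running total=5787.3 km
Leg 1 bearing: y=sinΔλ·cosφ2=0.44061198, x=cosφ1·sinφ2-sinφ1·cosφ2·cosΔλ=0.65391829; θ=atan2(y, x)=33.9722° ≈ 34.0°
Leg 2: φ1=0.6225275, φ2=0.7163652, Δφ=0.0938376, Δλ=-1.9328439 rad; a=sin²(Δφ/2)+cosφ1·cosφ2·sin²(Δλ/2)=0.4170663486; c=2·atan2(√a, √(1-a))=1.404158895; dist=6371·c=8945.896 ≈ 8945.9 km; running total=14733.2 km
Leg 2 bearing: y=sinΔλ·cosφ2=-0.70530556, x=cosφ1·sinφ2-sinφ1·cosφ2·cosΔλ=0.68922572; θ=atan2(y, x)=-45.6606° <0 so +360° → 314.3394° ≈ 314.3°
Leg 3: φ1=0.7163652, φ2=0.3335167, Δφ=-0.3828484, Δλ=0.7664264 rad; a=sin²(Δφ/2)+cosφ1·cosφ2·sin²(Δλ/2)=0.1358269807; c=2·atan2(√a, √(1-a))=0.754891287; dist=6371·c=4809.412 ≈ 4809.4 km; running total=19542.6 km
Leg 3 bearing: y=sinΔλ·cosφ2=0.65534772, x=cosφ1·sinφ2-sinφ1·cosφ2·cosΔλ=-0.20007852; θ=atan2(y, x)=106.9775° ≈ 107.0°

Leg 1: dist=5787.3 km, bearing=34.0°
Leg 2: dist=8945.9 km, bearing=314.3°
Leg 3: dist=4809.4 km, bearing=107.0°
Total: 19542.6 km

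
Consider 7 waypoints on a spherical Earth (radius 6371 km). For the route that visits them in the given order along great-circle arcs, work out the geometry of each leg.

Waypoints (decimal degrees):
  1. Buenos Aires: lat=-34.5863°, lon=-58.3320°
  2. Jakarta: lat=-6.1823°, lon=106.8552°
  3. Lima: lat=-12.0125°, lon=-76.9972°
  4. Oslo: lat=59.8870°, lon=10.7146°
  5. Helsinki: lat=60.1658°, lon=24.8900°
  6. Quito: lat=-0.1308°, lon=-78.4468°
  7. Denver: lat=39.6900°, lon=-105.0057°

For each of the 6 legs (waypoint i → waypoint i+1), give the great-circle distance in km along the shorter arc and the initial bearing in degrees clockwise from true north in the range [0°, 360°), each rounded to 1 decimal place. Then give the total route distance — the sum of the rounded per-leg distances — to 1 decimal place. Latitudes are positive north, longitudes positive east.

Leg 1: dist=15222.5 km, bearing=158.2°
Leg 2: dist=17947.6 km, bearing=168.1°
Leg 3: dist=11034.2 km, bearing=30.5°
Leg 4: dist=786.6 km, bearing=81.6°
Leg 5: dist=10753.0 km, bearing=281.6°
Leg 6: dist=5183.8 km, bearing=331.7°
Total: 60927.7 km

Leg 1: φ1=-0.6036448, φ2=-0.1079015, Δφ=0.4957433, Δλ=2.8830605 rad; a=sin²(Δφ/2)+cosφ1·cosφ2·sin²(Δλ/2)=0.8650758888; c=2·atan2(√a, √(1-a))=2.389340380; dist=6371·c=15222.488 ≈ 15222.5 km; running total=15222.5 km
Leg 1 bearing: y=sinΔλ·cosφ2=0.25417488, x=cosφ1·sinφ2-sinφ1·cosφ2·cosΔλ=-0.63425035; θ=atan2(y, x)=158.1616° ≈ 158.2°
Leg 2: φ1=-0.1079015, φ2=-0.2096577, Δφ=-0.1017562, Δλ=-3.2088297 rad; a=sin²(Δφ/2)+cosφ1·cosφ2·sin²(Δλ/2)=0.9739015834; c=2·atan2(√a, √(1-a))=2.817070400; dist=6371·c=17947.556 ≈ 17947.6 km; running total=33170.1 km
Leg 2 bearing: y=sinΔλ·cosφ2=0.06571518, x=cosφ1·sinφ2-sinφ1·cosφ2·cosΔλ=-0.31201069; θ=atan2(y, x)=168.1063° ≈ 168.1°
Leg 3: φ1=-0.2096577, φ2=1.0452253, Δφ=1.2548830, Δλ=1.5308597 rad; a=sin²(Δφ/2)+cosφ1·cosφ2·sin²(Δλ/2)=0.5802217523; c=2·atan2(√a, √(1-a))=1.731936289; dist=6371·c=11034.166 ≈ 11034.2 km; running total=44204.3 km
Leg 3 bearing: y=sinΔλ·cosφ2=0.50130698, x=cosφ1·sinφ2-sinφ1·cosφ2·cosΔλ=0.85026419; θ=atan2(y, x)=30.5232° ≈ 30.5°
Leg 4: φ1=1.0452253, φ2=1.0500913, Δφ=0.0048660, Δλ=0.2474074 rad; a=sin²(Δφ/2)+cosφ1·cosφ2·sin²(Δλ/2)=0.0038059328; c=2·atan2(√a, √(1-a))=0.123462885; dist=6371·c=786.582 ≈ 786.6 km; running total=44990.9 km
Leg 4 bearing: y=sinΔλ·cosφ2=0.12183134, x=cosφ1·sinφ2-sinφ1·cosφ2·cosΔλ=0.01796984; θ=atan2(y, x)=81.6095° ≈ 81.6°
Leg 5: φ1=1.0500913, φ2=-0.0022829, Δφ=-1.0523742, Δλ=-1.8035674 rad; a=sin²(Δφ/2)+cosφ1·cosφ2·sin²(Δλ/2)=0.5583694196; c=2·atan2(√a, √(1-a))=1.687801957; dist=6371·c=10752.986 ≈ 10753.0 km; running total=55743.9 km
Leg 5 bearing: y=sinΔλ·cosφ2=-0.97302838, x=cosφ1·sinφ2-sinφ1·cosφ2·cosΔλ=0.19896687; θ=atan2(y, x)=-78.4434° <0 so +360° → 281.5566° ≈ 281.6°
Leg 6: φ1=-0.0022829, φ2=0.6927212, Δφ=0.6950041, Δλ=-0.4635403 rad; a=sin²(Δφ/2)+cosφ1·cosφ2·sin²(Δλ/2)=0.1565755963; c=2·atan2(√a, √(1-a))=0.813651913; dist=6371·c=5183.776 ≈ 5183.8 km; running total=60927.7 km
Leg 6 bearing: y=sinΔλ·cosφ2=-0.34406190, x=cosφ1·sinφ2-sinφ1·cosφ2·cosΔλ=0.64020319; θ=atan2(y, x)=-28.2547° <0 so +360° → 331.7453° ≈ 331.7°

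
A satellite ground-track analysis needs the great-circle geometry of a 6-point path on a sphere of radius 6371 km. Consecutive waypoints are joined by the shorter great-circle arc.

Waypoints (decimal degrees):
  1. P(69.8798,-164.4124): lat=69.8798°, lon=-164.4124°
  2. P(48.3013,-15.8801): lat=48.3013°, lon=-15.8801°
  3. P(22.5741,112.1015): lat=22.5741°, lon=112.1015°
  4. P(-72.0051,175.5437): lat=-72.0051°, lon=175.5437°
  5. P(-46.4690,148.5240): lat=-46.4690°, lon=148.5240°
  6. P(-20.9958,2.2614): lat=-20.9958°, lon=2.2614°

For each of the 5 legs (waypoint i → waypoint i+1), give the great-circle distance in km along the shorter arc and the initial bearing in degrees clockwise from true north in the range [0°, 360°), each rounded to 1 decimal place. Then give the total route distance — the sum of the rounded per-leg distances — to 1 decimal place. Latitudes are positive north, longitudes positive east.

Leg 1: φ1=1.2196326, φ2=0.8430167, Δφ=-0.3766159, Δλ=2.5923777 rad; a=sin²(Δφ/2)+cosφ1·cosφ2·sin²(Δλ/2)=0.2470436983; c=2·atan2(√a, √(1-a))=1.040356702; dist=6371·c=6628.113 ≈ 6628.1 km; running total=6628.1 km
Leg 1 bearing: y=sinΔλ·cosφ2=0.34725325, x=cosφ1·sinφ2-sinφ1·cosφ2·cosΔλ=0.78959966; θ=atan2(y, x)=23.7391° ≈ 23.7°
Leg 2: φ1=0.8430167, φ2=0.3939924, Δφ=-0.4490243, Δλ=2.2337003 rad; a=sin²(Δφ/2)+cosφ1·cosφ2·sin²(Δλ/2)=0.5456946070; c=2·atan2(√a, √(1-a))=1.662313235; dist=6371·c=10590.598 ≈ 10590.6 km; running total=17218.7 km
Leg 2 bearing: y=sinΔλ·cosφ2=0.72781892, x=cosφ1·sinφ2-sinφ1·cosφ2·cosΔλ=0.67965258; θ=atan2(y, x)=46.9600° ≈ 47.0°
Leg 3: φ1=0.3939924, φ2=-1.2567261, Δφ=-1.6507184, Δλ=1.1072753 rad; a=sin²(Δφ/2)+cosφ1·cosφ2·sin²(Δλ/2)=0.6187794653; c=2·atan2(√a, √(1-a))=1.810648394; dist=6371·c=11535.641 ≈ 11535.6 km; running total=28754.3 km
Leg 3 bearing: y=sinΔλ·cosφ2=0.27633497, x=cosφ1·sinφ2-sinφ1·cosφ2·cosΔλ=-0.93123828; θ=atan2(y, x)=163.4723° ≈ 163.5°
Leg 4: φ1=-1.2567261, φ2=-0.8110371, Δφ=0.4456890, Δλ=-0.4715827 rad; a=sin²(Δφ/2)+cosφ1·cosφ2·sin²(Δλ/2)=0.0604552934; c=2·atan2(√a, √(1-a))=0.496847866; dist=6371·c=3165.418 ≈ 3165.4 km; running total=31919.7 km
Leg 4 bearing: y=sinΔλ·cosφ2=-0.31289555, x=cosφ1·sinφ2-sinφ1·cosφ2·cosΔλ=0.35958056; θ=atan2(y, x)=-41.0288° <0 so +360° → 318.9712° ≈ 319.0°
Leg 5: φ1=-0.8110371, φ2=-0.3664458, Δφ=0.4445912, Δλ=-2.5527639 rad; a=sin²(Δφ/2)+cosφ1·cosφ2·sin²(Δλ/2)=0.6374806499; c=2·atan2(√a, √(1-a))=1.849345777; dist=6371·c=11782.182 ≈ 11782.2 km; running total=43701.9 km
Leg 5 bearing: y=sinΔλ·cosφ2=-0.51851337, x=cosφ1·sinφ2-sinφ1·cosφ2·cosΔλ=-0.80965435; θ=atan2(y, x)=-147.3640° <0 so +360° → 212.6360° ≈ 212.6°

Leg 1: dist=6628.1 km, bearing=23.7°
Leg 2: dist=10590.6 km, bearing=47.0°
Leg 3: dist=11535.6 km, bearing=163.5°
Leg 4: dist=3165.4 km, bearing=319.0°
Leg 5: dist=11782.2 km, bearing=212.6°
Total: 43701.9 km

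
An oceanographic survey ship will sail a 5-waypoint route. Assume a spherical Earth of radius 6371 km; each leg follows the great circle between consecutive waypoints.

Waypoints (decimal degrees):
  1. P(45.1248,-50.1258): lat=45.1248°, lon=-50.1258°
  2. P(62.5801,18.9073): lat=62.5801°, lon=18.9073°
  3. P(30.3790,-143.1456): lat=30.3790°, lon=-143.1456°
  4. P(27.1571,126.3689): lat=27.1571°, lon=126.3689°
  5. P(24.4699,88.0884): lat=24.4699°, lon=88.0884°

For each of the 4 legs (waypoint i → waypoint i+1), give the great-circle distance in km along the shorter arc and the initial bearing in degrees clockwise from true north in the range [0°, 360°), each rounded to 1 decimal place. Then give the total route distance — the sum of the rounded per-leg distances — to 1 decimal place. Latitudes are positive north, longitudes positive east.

Leg 1: dist=4649.6 km, bearing=40.2°
Leg 2: dist=9555.1 km, bearing=344.5°
Leg 3: dist=8566.1 km, bearing=294.1°
Leg 4: dist=3828.9 km, bearing=274.3°
Total: 26599.7 km

Leg 1: φ1=0.7875763, φ2=1.0922288, Δφ=0.3046525, Δλ=1.2048549 rad; a=sin²(Δφ/2)+cosφ1·cosφ2·sin²(Δλ/2)=0.1273510174; c=2·atan2(√a, √(1-a))=0.729814693; dist=6371·c=4649.649 ≈ 4649.6 km; running total=4649.6 km
Leg 1 bearing: y=sinΔλ·cosφ2=0.43001663, x=cosφ1·sinφ2-sinφ1·cosφ2·cosΔλ=0.50952590; θ=atan2(y, x)=40.1628° ≈ 40.2°
Leg 2: φ1=1.0922288, φ2=0.5302136, Δφ=-0.5620152, Δλ=-2.8283567 rad; a=sin²(Δφ/2)+cosφ1·cosφ2·sin²(Δλ/2)=0.4645229206; c=2·atan2(√a, √(1-a))=1.499782496; dist=6371·c=9555.114 ≈ 9555.1 km; running total=14204.7 km
Leg 2 bearing: y=sinΔλ·cosφ2=-0.26583104, x=cosφ1·sinφ2-sinφ1·cosφ2·cosΔλ=0.96140489; θ=atan2(y, x)=-15.4563° <0 so +360° → 344.5437° ≈ 344.5°
Leg 3: φ1=0.5302136, φ2=0.4739808, Δφ=-0.0562328, Δλ=4.7039154 rad; a=sin²(Δφ/2)+cosφ1·cosφ2·sin²(Δλ/2)=0.3878392812; c=2·atan2(√a, √(1-a))=1.344549654; dist=6371·c=8566.126 ≈ 8566.1 km; running total=22770.8 km
Leg 3 bearing: y=sinΔλ·cosφ2=-0.88972643, x=cosφ1·sinφ2-sinφ1·cosφ2·cosΔλ=0.39757612; θ=atan2(y, x)=-65.9224° <0 so +360° → 294.0776° ≈ 294.1°
Leg 4: φ1=0.4739808, φ2=0.4270803, Δφ=-0.0469005, Δλ=-0.6681208 rad; a=sin²(Δφ/2)+cosφ1·cosφ2·sin²(Δλ/2)=0.0876127061; c=2·atan2(√a, √(1-a))=0.600992877; dist=6371·c=3828.926 ≈ 3828.9 km; running total=26599.7 km
Leg 4 bearing: y=sinΔλ·cosφ2=-0.56386673, x=cosφ1·sinφ2-sinφ1·cosφ2·cosΔλ=0.04244045; θ=atan2(y, x)=-85.6956° <0 so +360° → 274.3044° ≈ 274.3°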